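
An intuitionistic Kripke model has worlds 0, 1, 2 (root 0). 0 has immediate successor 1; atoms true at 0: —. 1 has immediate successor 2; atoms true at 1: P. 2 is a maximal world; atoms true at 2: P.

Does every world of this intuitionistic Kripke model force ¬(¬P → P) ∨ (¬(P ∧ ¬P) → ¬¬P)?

Yes

0 ⊩ ¬(¬P → P) ∨ (¬(P ∧ ¬P) → ¬¬P) via the disjunct ¬(P ∧ ¬P) → ¬¬P.
Since the root 0 forces ¬(¬P → P) ∨ (¬(P ∧ ¬P) → ¬¬P) and forcing is persistent (monotone upward), every world forces it.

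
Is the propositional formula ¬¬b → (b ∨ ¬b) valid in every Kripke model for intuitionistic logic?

This is a variant of double-negation elimination (deriving excluded middle from double negation), which is not intuitionistically valid.
A Kripke countermodel: worlds u, v; order generated by u ≤ v; atoms true at each world — u:{}; v:{b}.
u ⊮ ¬¬b → (b ∨ ¬b): already at u itself, u ⊩ ¬¬b but u ⊮ b ∨ ¬b.
u ⊮ b ∨ ¬b: neither disjunct is forced at u.
u lacks atom b, so u ⊮ b.
So the root u does not force the formula.

No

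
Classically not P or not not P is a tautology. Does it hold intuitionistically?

This is the weak law of excluded middle, which is not intuitionistically valid.
A Kripke countermodel: worlds w0, w1, w2; order generated by w0 <= w1, w0 <= w2; atoms true at each world — w0:{}; w1:{P}; w2:{}.
w0 does not force not P or not not P: neither disjunct is forced at w0.
w0 does not force not P since w1 is accessible from w0 and w1 forces P.
So the root w0 does not force the formula.

No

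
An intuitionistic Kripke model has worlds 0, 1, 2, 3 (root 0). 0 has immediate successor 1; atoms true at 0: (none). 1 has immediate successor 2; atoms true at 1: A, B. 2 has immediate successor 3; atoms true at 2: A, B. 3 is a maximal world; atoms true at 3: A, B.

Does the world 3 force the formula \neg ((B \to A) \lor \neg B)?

No

3 \nVdash \neg ((B \to A) \lor \neg B) since 3 is accessible from 3 and 3 \Vdash (B \to A) \lor \neg B.
3 \Vdash (B \to A) \lor \neg B via the disjunct B \to A.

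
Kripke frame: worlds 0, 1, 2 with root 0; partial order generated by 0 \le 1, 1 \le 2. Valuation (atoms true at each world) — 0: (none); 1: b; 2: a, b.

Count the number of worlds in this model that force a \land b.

1

0: does not force it — 0 \nVdash a \land b since 0 fails a.
1: does not force it — 1 \nVdash a \land b since 1 fails a.
2: forces it.
Worlds forcing the formula: {2}.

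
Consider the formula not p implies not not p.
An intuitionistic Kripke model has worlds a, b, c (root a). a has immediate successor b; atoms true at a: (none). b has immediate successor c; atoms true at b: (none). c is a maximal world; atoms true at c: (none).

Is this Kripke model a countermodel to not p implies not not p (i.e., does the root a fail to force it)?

Yes

a does not force not p implies not not p: already at a itself, a forces not p but a does not force not not p.
a does not force not not p since a is accessible from a and a forces not p.
a forces not p: no world accessible from a forces p.
So the root a does not force not p implies not not p; the model is a countermodel.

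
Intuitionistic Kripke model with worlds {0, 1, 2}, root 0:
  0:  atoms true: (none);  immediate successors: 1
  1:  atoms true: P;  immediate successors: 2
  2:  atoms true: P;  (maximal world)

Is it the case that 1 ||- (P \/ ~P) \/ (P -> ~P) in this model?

1 ||- (P \/ ~P) \/ (P -> ~P) via the disjunct P \/ ~P.

Yes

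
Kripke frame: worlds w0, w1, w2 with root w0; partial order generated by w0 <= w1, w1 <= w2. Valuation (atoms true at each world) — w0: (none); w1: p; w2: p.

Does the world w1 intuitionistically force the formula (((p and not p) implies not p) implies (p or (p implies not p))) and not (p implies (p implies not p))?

w1 forces (((p and not p) implies not p) implies (p or (p implies not p))) and not (p implies (p implies not p)) since w1 forces both conjuncts.

Yes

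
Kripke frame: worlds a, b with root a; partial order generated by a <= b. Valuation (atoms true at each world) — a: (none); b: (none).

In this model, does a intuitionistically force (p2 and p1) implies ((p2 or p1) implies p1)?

Yes

a forces (p2 and p1) implies ((p2 or p1) implies p1) vacuously: no world accessible from a forces the antecedent p2 and p1.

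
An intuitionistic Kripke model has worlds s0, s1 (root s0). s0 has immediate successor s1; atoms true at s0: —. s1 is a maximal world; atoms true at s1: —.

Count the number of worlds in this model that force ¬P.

2

s0: forces it.
s1: forces it.
Worlds forcing the formula: {s0, s1}.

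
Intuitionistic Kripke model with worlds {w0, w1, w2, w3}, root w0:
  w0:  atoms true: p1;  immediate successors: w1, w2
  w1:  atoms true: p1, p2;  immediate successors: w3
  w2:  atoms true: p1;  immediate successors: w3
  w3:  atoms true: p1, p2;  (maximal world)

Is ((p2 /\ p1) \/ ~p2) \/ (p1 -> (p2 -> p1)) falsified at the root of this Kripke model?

w0 ||- ((p2 /\ p1) \/ ~p2) \/ (p1 -> (p2 -> p1)) via the disjunct p1 -> (p2 -> p1).
So the root w0 forces ((p2 /\ p1) \/ ~p2) \/ (p1 -> (p2 -> p1)); the model is not a countermodel.

No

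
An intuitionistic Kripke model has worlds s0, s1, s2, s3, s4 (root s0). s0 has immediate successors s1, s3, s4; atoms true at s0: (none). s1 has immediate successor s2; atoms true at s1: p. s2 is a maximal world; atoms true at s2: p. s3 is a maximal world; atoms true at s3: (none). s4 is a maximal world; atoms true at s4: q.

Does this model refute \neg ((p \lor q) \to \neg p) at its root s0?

Yes

s0 \nVdash \neg ((p \lor q) \to \neg p) since s3 is accessible from s0 and s3 \Vdash (p \lor q) \to \neg p.
s3 \Vdash (p \lor q) \to \neg p vacuously: no world accessible from s3 forces the antecedent p \lor q.
So the root s0 does not force \neg ((p \lor q) \to \neg p); the model is a countermodel.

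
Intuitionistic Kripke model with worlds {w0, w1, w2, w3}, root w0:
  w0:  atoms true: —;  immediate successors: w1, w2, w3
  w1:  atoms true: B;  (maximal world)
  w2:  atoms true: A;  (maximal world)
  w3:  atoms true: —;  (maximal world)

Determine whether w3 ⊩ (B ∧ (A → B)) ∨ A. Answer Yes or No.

No

w3 ⊮ (B ∧ (A → B)) ∨ A: neither disjunct is forced at w3.
w3 ⊮ B ∧ (A → B) since w3 fails B.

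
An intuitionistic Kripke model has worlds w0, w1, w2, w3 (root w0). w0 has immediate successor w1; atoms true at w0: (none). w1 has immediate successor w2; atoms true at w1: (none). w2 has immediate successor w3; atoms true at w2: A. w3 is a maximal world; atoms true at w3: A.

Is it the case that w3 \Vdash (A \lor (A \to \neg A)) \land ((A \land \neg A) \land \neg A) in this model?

w3 \nVdash (A \lor (A \to \neg A)) \land ((A \land \neg A) \land \neg A) since w3 fails (A \land \neg A) \land \neg A.

No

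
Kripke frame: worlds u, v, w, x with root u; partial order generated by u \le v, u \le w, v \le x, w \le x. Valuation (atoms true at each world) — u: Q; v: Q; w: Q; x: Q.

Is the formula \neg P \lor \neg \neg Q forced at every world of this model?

u \Vdash \neg P \lor \neg \neg Q via the disjunct \neg P.
Since the root u forces \neg P \lor \neg \neg Q and forcing is persistent (monotone upward), every world forces it.

Yes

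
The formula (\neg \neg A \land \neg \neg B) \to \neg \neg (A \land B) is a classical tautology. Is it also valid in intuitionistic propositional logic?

This is the distribution of double negation over conjunction, which is intuitionistically derivable.
Assume \neg \neg A, \neg \neg B, and \neg (A \land B). From A we'd get \neg B (since A \land B is refuted), contradicting \neg \neg B; so \neg A, contradicting \neg \neg A.

Yes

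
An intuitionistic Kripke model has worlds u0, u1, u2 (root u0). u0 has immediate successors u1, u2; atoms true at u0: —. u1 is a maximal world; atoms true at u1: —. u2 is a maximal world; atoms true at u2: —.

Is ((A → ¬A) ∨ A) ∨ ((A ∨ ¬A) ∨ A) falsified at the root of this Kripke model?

u0 ⊩ ((A → ¬A) ∨ A) ∨ ((A ∨ ¬A) ∨ A) via the disjunct (A → ¬A) ∨ A.
So the root u0 forces ((A → ¬A) ∨ A) ∨ ((A ∨ ¬A) ∨ A); the model is not a countermodel.

No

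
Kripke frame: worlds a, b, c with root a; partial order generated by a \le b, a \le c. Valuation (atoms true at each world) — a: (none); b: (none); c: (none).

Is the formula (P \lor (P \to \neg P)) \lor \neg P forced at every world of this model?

Yes

a \Vdash (P \lor (P \to \neg P)) \lor \neg P via the disjunct P \lor (P \to \neg P).
Since the root a forces (P \lor (P \to \neg P)) \lor \neg P and forcing is persistent (monotone upward), every world forces it.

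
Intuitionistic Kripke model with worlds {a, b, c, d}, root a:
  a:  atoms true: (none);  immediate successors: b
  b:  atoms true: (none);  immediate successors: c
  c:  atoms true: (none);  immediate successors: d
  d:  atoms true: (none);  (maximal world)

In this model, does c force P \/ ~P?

c ||- P \/ ~P via the disjunct ~P.

Yes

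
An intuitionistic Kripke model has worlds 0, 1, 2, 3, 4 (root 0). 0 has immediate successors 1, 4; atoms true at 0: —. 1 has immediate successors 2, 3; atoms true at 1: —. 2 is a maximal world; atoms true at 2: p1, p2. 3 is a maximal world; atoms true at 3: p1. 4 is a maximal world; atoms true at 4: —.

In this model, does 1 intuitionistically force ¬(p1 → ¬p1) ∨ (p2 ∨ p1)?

1 ⊩ ¬(p1 → ¬p1) ∨ (p2 ∨ p1) via the disjunct ¬(p1 → ¬p1).

Yes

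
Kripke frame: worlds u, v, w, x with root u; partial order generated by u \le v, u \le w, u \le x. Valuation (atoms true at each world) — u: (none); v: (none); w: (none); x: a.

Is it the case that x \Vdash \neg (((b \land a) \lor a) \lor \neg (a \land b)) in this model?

No

x \nVdash \neg (((b \land a) \lor a) \lor \neg (a \land b)) since x is accessible from x and x \Vdash ((b \land a) \lor a) \lor \neg (a \land b).
x \Vdash ((b \land a) \lor a) \lor \neg (a \land b) via the disjunct (b \land a) \lor a.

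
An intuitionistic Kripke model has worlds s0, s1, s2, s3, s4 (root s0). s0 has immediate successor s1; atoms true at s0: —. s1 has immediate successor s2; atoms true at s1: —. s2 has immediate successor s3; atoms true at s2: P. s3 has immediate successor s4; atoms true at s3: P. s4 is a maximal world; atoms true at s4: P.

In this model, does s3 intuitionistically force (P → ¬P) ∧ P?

No

s3 ⊮ (P → ¬P) ∧ P since s3 fails P → ¬P.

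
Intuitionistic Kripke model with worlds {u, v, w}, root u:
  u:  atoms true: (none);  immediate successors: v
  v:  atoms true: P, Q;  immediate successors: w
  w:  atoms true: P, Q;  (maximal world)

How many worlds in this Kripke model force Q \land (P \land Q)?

u: does not force it — u \nVdash Q \land (P \land Q) since u fails Q.
v: forces it.
w: forces it.
Worlds forcing the formula: {v, w}.

2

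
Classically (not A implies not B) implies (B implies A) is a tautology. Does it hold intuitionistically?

This is the converse of contraposition, which is not intuitionistically valid.
A Kripke countermodel: worlds 0, 1; order generated by 0 <= 1; atoms true at each world — 0:{B}; 1:{A,B}.
0 does not force (not A implies not B) implies (B implies A): already at 0 itself, 0 forces not A implies not B but 0 does not force B implies A.
0 does not force B implies A: already at 0 itself, 0 forces B but 0 does not force A.
0 lacks atom A, so 0 does not force A.
So the root 0 does not force the formula.

No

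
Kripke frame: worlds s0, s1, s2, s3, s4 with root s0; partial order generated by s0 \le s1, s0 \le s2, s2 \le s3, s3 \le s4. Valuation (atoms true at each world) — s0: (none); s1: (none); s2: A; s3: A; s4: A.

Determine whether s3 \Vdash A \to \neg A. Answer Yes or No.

s3 \nVdash A \to \neg A: already at s3 itself, s3 \Vdash A but s3 \nVdash \neg A.
s3 \nVdash \neg A since s3 is accessible from s3 and s3 \Vdash A.

No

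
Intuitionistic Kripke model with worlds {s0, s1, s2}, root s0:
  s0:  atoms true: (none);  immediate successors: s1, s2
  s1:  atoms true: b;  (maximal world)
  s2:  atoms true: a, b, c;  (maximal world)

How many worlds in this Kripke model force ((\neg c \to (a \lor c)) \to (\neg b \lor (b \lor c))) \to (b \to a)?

1

s0: does not force it — s0 \nVdash ((\neg c \to (a \lor c)) \to (\neg b \lor (b \lor c))) \to (b \to a): already at s0 itself, s0 \Vdash (\neg c \to (a \lor c)) \to (\neg b \lor (b \lor c)) but s0 \nVdash b \to a.
s1: does not force it.
s2: forces it.
Worlds forcing the formula: {s2}.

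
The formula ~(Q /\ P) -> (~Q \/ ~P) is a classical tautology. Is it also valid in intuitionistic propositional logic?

No

This is the constructively invalid direction of De Morgan's law for conjunction, which is not intuitionistically valid.
A Kripke countermodel: worlds s0, s1, s2; order generated by s0 <= s1, s0 <= s2; atoms true at each world — s0:{}; s1:{Q}; s2:{P}.
s0 ||-/- ~(Q /\ P) -> (~Q \/ ~P): already at s0 itself, s0 ||- ~(Q /\ P) but s0 ||-/- ~Q \/ ~P.
s0 ||-/- ~Q \/ ~P: neither disjunct is forced at s0.
s0 ||-/- ~Q since s1 is accessible from s0 and s1 ||- Q.
So the root s0 does not force the formula.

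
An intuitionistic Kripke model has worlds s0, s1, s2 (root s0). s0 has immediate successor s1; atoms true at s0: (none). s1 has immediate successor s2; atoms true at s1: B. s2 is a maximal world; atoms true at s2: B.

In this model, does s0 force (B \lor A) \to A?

No

s0 \nVdash (B \lor A) \to A: at the accessible world s1, s1 \Vdash B \lor A but s1 \nVdash A.
s1 lacks atom A, so s1 \nVdash A.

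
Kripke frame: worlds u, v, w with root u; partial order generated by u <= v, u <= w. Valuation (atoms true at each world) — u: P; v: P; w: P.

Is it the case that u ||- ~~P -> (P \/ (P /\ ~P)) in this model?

Yes

u ||- ~~P -> (P \/ (P /\ ~P)): every world accessible from u that forces ~~P (namely u, v, w) also forces P \/ (P /\ ~P).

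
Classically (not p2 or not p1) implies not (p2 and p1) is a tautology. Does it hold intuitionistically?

This is a constructively valid De Morgan direction (disjunction of negations to negated conjunction), which is intuitionistically derivable.
If not p2 holds at a world then no accessible world forces p2, hence none forces p2 and p1; likewise for not p1.

Yes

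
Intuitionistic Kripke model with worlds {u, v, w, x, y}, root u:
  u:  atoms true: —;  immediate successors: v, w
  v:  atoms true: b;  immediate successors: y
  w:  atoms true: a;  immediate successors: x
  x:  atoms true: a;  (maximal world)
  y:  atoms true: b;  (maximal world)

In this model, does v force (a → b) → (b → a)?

No

v ⊮ (a → b) → (b → a): already at v itself, v ⊩ a → b but v ⊮ b → a.
v ⊮ b → a: already at v itself, v ⊩ b but v ⊮ a.
v lacks atom a, so v ⊮ a.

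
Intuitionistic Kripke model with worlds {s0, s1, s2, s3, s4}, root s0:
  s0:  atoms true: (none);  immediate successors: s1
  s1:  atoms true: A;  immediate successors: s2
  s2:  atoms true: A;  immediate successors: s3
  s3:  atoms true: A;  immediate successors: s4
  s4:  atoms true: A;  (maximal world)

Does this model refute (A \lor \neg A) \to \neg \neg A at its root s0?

No

s0 \Vdash (A \lor \neg A) \to \neg \neg A: every world accessible from s0 that forces A \lor \neg A (namely s1, s2, s3, s4) also forces \neg \neg A.
So the root s0 forces (A \lor \neg A) \to \neg \neg A; the model is not a countermodel.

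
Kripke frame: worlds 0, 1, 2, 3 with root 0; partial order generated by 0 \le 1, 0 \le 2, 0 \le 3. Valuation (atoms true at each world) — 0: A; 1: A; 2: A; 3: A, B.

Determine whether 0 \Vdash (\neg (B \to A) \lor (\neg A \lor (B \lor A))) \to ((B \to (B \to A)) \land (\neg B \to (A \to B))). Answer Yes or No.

No

0 \nVdash (\neg (B \to A) \lor (\neg A \lor (B \lor A))) \to ((B \to (B \to A)) \land (\neg B \to (A \to B))): already at 0 itself, 0 \Vdash \neg (B \to A) \lor (\neg A \lor (B \lor A)) but 0 \nVdash (B \to (B \to A)) \land (\neg B \to (A \to B)).
0 \nVdash (B \to (B \to A)) \land (\neg B \to (A \to B)) since 0 fails \neg B \to (A \to B).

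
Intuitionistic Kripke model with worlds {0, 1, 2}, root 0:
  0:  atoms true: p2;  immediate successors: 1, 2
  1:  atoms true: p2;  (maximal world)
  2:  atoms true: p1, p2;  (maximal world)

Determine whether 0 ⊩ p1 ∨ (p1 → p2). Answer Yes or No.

Yes

0 ⊩ p1 ∨ (p1 → p2) via the disjunct p1 → p2.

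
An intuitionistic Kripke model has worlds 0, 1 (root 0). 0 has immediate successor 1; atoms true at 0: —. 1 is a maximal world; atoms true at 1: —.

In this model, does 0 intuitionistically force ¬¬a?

0 ⊮ ¬¬a since 0 is accessible from 0 and 0 ⊩ ¬a.
0 ⊩ ¬a: no world accessible from 0 forces a.

No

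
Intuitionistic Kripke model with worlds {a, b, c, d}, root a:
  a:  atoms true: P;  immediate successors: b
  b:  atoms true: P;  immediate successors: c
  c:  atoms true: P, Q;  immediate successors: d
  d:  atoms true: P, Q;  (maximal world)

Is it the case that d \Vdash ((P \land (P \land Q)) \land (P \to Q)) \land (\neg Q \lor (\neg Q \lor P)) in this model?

Yes

d \Vdash ((P \land (P \land Q)) \land (P \to Q)) \land (\neg Q \lor (\neg Q \lor P)) since d forces both conjuncts.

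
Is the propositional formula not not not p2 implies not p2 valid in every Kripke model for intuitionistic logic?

This is triple-negation reduction, which is intuitionistically derivable.
Assume not not not p2 and suppose p2. Then not not p2 (double-negation introduction), contradicting not not not p2. So not p2.

Yes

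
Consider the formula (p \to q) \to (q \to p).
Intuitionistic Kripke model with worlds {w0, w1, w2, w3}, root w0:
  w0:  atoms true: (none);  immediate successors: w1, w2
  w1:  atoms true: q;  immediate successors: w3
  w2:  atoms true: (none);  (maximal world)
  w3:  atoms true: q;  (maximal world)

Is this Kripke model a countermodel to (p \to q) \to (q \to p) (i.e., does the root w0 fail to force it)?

w0 \nVdash (p \to q) \to (q \to p): already at w0 itself, w0 \Vdash p \to q but w0 \nVdash q \to p.
w0 \nVdash q \to p: at the accessible world w1, w1 \Vdash q but w1 \nVdash p.
w1 lacks atom p, so w1 \nVdash p.
So the root w0 does not force (p \to q) \to (q \to p); the model is a countermodel.

Yes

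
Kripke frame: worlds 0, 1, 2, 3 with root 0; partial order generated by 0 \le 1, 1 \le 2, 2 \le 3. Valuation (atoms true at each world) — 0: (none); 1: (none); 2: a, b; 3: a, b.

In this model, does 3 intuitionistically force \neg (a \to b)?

No

3 \nVdash \neg (a \to b) since 3 is accessible from 3 and 3 \Vdash a \to b.
3 \Vdash a \to b: every world accessible from 3 that forces a (namely 3) also forces b.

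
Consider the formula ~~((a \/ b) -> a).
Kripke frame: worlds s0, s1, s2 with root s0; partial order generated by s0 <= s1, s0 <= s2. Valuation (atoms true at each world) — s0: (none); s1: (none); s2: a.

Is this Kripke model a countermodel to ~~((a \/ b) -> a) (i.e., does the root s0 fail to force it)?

No

s0 ||- ~~((a \/ b) -> a): no world accessible from s0 forces ~((a \/ b) -> a).
So the root s0 forces ~~((a \/ b) -> a); the model is not a countermodel.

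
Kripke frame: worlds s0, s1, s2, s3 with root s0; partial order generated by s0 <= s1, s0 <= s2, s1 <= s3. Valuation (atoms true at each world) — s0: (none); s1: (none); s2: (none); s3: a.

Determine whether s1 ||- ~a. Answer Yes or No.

s1 ||-/- ~a since s3 is accessible from s1 and s3 ||- a.

No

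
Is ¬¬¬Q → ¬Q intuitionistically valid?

This is triple-negation reduction, which is intuitionistically derivable.
Assume ¬¬¬Q and suppose Q. Then ¬¬Q (double-negation introduction), contradicting ¬¬¬Q. So ¬Q.

Yes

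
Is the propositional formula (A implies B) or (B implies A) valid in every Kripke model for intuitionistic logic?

This is the Gödel–Dummett linearity axiom, which is not intuitionistically valid.
A Kripke countermodel: worlds a, b, c; order generated by a <= b, a <= c; atoms true at each world — a:{}; b:{A}; c:{B}.
a does not force (A implies B) or (B implies A): neither disjunct is forced at a.
a does not force A implies B: at the accessible world b, b forces A but b does not force B.
b lacks atom B, so b does not force B.
So the root a does not force the formula.

No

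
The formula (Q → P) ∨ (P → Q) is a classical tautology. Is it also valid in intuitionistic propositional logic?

No

This is the Gödel–Dummett linearity axiom, which is not intuitionistically valid.
A Kripke countermodel: worlds w0, w1, w2; order generated by w0 ≤ w1, w0 ≤ w2; atoms true at each world — w0:{}; w1:{Q}; w2:{P}.
w0 ⊮ (Q → P) ∨ (P → Q): neither disjunct is forced at w0.
w0 ⊮ Q → P: at the accessible world w1, w1 ⊩ Q but w1 ⊮ P.
w1 lacks atom P, so w1 ⊮ P.
So the root w0 does not force the formula.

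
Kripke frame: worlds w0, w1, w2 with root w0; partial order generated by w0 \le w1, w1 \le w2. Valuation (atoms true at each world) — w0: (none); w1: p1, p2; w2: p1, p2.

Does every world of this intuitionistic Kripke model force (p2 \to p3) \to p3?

w0 \Vdash (p2 \to p3) \to p3 vacuously: no world accessible from w0 forces the antecedent p2 \to p3.
Since the root w0 forces (p2 \to p3) \to p3 and forcing is persistent (monotone upward), every world forces it.

Yes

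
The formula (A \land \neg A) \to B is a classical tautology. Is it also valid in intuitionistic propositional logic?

Yes

This is an instance of ex falso quodlibet, which is intuitionistically derivable.
No world can force both A and \neg A, so the antecedent A \land \neg A is never forced and the implication holds vacuously at every world.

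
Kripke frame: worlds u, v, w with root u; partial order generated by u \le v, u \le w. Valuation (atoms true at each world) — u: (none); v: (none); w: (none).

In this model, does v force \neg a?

v \Vdash \neg a: no world accessible from v forces a.

Yes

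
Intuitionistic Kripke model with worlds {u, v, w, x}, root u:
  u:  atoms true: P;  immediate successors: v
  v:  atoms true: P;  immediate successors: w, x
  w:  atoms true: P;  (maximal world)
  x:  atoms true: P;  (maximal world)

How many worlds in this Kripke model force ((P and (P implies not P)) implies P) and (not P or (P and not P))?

u: does not force it — u does not force ((P and (P implies not P)) implies P) and (not P or (P and not P)) since u fails not P or (P and not P).
v: does not force it.
w: does not force it.
x: does not force it.
Worlds forcing the formula: { }.

0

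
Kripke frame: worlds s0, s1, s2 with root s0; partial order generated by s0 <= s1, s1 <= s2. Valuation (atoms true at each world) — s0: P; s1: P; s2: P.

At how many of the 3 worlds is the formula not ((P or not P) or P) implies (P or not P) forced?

s0: forces it.
s1: forces it.
s2: forces it.
Worlds forcing the formula: {s0, s1, s2}.

3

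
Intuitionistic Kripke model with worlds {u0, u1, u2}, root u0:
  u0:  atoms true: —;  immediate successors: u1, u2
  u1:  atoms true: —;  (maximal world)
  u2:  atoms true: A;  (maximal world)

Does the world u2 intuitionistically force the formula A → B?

u2 ⊮ A → B: already at u2 itself, u2 ⊩ A but u2 ⊮ B.
u2 lacks atom B, so u2 ⊮ B.

No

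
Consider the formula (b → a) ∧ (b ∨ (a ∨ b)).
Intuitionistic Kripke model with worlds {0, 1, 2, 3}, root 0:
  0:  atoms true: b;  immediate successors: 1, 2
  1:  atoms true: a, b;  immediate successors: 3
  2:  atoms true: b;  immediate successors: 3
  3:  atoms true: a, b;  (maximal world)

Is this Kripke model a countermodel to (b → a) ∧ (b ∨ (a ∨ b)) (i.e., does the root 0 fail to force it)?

0 ⊮ (b → a) ∧ (b ∨ (a ∨ b)) since 0 fails b → a.
So the root 0 does not force (b → a) ∧ (b ∨ (a ∨ b)); the model is a countermodel.

Yes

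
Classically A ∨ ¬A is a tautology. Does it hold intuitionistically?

No

This is the law of excluded middle, which is not intuitionistically valid.
A Kripke countermodel: worlds s0, s1; order generated by s0 ≤ s1; atoms true at each world — s0:{}; s1:{A}.
s0 ⊮ A ∨ ¬A: neither disjunct is forced at s0.
s0 lacks atom A, so s0 ⊮ A.
So the root s0 does not force the formula.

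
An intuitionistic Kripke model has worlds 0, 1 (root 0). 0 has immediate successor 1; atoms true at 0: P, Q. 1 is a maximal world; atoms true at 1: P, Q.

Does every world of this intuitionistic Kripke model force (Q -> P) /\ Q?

0 ||- (Q -> P) /\ Q since 0 forces both conjuncts.
Since the root 0 forces (Q -> P) /\ Q and forcing is persistent (monotone upward), every world forces it.

Yes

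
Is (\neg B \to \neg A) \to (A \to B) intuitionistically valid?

No

This is the converse of contraposition, which is not intuitionistically valid.
A Kripke countermodel: worlds s0, s1; order generated by s0 \le s1; atoms true at each world — s0:{A}; s1:{A,B}.
s0 \nVdash (\neg B \to \neg A) \to (A \to B): already at s0 itself, s0 \Vdash \neg B \to \neg A but s0 \nVdash A \to B.
s0 \nVdash A \to B: already at s0 itself, s0 \Vdash A but s0 \nVdash B.
s0 lacks atom B, so s0 \nVdash B.
So the root s0 does not force the formula.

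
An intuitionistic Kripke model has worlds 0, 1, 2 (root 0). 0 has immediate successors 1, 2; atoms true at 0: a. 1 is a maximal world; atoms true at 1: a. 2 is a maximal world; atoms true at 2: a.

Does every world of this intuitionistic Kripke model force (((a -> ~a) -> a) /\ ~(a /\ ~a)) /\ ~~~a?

Not every world: 0 ||-/- (((a -> ~a) -> a) /\ ~(a /\ ~a)) /\ ~~~a.
0 ||-/- (((a -> ~a) -> a) /\ ~(a /\ ~a)) /\ ~~~a since 0 fails ~~~a.

No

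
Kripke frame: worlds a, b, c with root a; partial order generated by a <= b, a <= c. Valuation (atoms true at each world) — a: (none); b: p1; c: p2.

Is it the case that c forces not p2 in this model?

No

c does not force not p2 since c is accessible from c and c forces p2.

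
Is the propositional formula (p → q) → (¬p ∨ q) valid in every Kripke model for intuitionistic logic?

This is the material-implication-as-disjunction principle, which is not intuitionistically valid.
A Kripke countermodel: worlds s0, s1; order generated by s0 ≤ s1; atoms true at each world — s0:{}; s1:{p,q}.
s0 ⊮ (p → q) → (¬p ∨ q): already at s0 itself, s0 ⊩ p → q but s0 ⊮ ¬p ∨ q.
s0 ⊮ ¬p ∨ q: neither disjunct is forced at s0.
s0 ⊮ ¬p since s1 is accessible from s0 and s1 ⊩ p.
So the root s0 does not force the formula.

No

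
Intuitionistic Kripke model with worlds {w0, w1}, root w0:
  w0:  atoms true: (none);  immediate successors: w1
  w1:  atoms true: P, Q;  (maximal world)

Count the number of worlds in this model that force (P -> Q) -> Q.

1

w0: does not force it — w0 ||-/- (P -> Q) -> Q: already at w0 itself, w0 ||- P -> Q but w0 ||-/- Q.
w1: forces it.
Worlds forcing the formula: {w1}.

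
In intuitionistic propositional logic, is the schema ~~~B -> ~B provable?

This is triple-negation reduction, which is intuitionistically derivable.
Assume ~~~B and suppose B. Then ~~B (double-negation introduction), contradicting ~~~B. So ~B.

Yes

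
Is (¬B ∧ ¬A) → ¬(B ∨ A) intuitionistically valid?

Yes

This is a constructively valid De Morgan direction (conjunction of negations to negated disjunction), which is intuitionistically derivable.
If both ¬B and ¬A hold at a world, no accessible world forces B or forces A, so none forces B ∨ A.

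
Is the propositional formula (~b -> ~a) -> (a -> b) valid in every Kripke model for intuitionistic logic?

This is the converse of contraposition, which is not intuitionistically valid.
A Kripke countermodel: worlds s0, s1; order generated by s0 <= s1; atoms true at each world — s0:{a}; s1:{a,b}.
s0 ||-/- (~b -> ~a) -> (a -> b): already at s0 itself, s0 ||- ~b -> ~a but s0 ||-/- a -> b.
s0 ||-/- a -> b: already at s0 itself, s0 ||- a but s0 ||-/- b.
s0 lacks atom b, so s0 ||-/- b.
So the root s0 does not force the formula.

No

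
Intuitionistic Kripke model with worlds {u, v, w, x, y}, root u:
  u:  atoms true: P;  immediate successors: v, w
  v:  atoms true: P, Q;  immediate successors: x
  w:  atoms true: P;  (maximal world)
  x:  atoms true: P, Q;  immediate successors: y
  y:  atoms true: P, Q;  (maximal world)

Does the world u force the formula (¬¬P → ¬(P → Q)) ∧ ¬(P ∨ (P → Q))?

u ⊮ (¬¬P → ¬(P → Q)) ∧ ¬(P ∨ (P → Q)) since u fails ¬¬P → ¬(P → Q).

No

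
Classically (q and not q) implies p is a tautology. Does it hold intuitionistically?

Yes

This is an instance of ex falso quodlibet, which is intuitionistically derivable.
No world can force both q and not q, so the antecedent q and not q is never forced and the implication holds vacuously at every world.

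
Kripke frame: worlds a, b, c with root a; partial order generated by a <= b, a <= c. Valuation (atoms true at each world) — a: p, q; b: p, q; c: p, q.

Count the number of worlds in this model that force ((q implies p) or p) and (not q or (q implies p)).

a: forces it.
b: forces it.
c: forces it.
Worlds forcing the formula: {a, b, c}.

3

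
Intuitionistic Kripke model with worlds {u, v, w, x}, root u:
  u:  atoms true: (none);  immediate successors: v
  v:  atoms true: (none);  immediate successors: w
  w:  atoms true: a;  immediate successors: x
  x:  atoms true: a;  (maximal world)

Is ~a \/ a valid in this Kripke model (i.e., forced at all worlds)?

No

Not every world: u ||-/- ~a \/ a.
u ||-/- ~a \/ a: neither disjunct is forced at u.
u ||-/- ~a since w is accessible from u and w ||- a.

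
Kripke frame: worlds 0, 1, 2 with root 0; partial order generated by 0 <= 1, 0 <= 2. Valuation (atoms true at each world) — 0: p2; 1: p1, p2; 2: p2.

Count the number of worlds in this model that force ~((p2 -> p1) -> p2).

0: does not force it — 0 ||-/- ~((p2 -> p1) -> p2) since 0 is accessible from 0 and 0 ||- (p2 -> p1) -> p2.
1: does not force it.
2: does not force it.
Worlds forcing the formula: { }.

0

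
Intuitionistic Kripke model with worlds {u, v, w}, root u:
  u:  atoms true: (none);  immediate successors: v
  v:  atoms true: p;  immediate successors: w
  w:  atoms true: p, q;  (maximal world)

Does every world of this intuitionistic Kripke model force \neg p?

Not every world: u \nVdash \neg p.
u \nVdash \neg p since v is accessible from u and v \Vdash p.

No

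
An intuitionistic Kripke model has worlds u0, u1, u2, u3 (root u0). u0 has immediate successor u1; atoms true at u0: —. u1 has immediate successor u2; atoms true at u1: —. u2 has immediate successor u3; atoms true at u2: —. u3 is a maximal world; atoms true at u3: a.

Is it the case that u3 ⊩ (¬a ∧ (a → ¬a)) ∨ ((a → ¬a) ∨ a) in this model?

Yes

u3 ⊩ (¬a ∧ (a → ¬a)) ∨ ((a → ¬a) ∨ a) via the disjunct (a → ¬a) ∨ a.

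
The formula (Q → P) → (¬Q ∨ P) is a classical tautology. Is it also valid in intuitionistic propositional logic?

This is the material-implication-as-disjunction principle, which is not intuitionistically valid.
A Kripke countermodel: worlds 0, 1; order generated by 0 ≤ 1; atoms true at each world — 0:{}; 1:{P,Q}.
0 ⊮ (Q → P) → (¬Q ∨ P): already at 0 itself, 0 ⊩ Q → P but 0 ⊮ ¬Q ∨ P.
0 ⊮ ¬Q ∨ P: neither disjunct is forced at 0.
0 ⊮ ¬Q since 1 is accessible from 0 and 1 ⊩ Q.
So the root 0 does not force the formula.

No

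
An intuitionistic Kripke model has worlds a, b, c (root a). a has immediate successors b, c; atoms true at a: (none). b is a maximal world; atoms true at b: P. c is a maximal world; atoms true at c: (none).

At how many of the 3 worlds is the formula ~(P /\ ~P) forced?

3

a: forces it.
b: forces it.
c: forces it.
Worlds forcing the formula: {a, b, c}.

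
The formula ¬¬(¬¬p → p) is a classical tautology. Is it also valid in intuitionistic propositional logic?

This is the double negation of double-negation elimination, which is intuitionistically derivable.
By Glivenko's theorem the double negation of any classical propositional tautology is intuitionistically provable; ¬¬p → p is classically a tautology.

Yes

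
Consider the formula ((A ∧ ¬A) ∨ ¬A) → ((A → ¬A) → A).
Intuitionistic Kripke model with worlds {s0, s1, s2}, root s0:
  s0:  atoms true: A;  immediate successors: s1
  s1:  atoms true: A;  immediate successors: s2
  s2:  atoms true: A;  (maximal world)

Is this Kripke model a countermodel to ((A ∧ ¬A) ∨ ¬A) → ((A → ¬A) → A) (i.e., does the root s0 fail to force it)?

No

s0 ⊩ ((A ∧ ¬A) ∨ ¬A) → ((A → ¬A) → A) vacuously: no world accessible from s0 forces the antecedent (A ∧ ¬A) ∨ ¬A.
So the root s0 forces ((A ∧ ¬A) ∨ ¬A) → ((A → ¬A) → A); the model is not a countermodel.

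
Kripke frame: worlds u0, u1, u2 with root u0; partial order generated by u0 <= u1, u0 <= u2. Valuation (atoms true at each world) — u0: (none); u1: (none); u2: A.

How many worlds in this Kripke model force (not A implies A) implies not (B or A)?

u0: does not force it — u0 does not force (not A implies A) implies not (B or A): at the accessible world u2, u2 forces not A implies A but u2 does not force not (B or A).
u1: forces it.
u2: does not force it — u2 does not force (not A implies A) implies not (B or A): already at u2 itself, u2 forces not A implies A but u2 does not force not (B or A).
Worlds forcing the formula: {u1}.

1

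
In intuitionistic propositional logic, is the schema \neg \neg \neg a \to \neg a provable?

This is triple-negation reduction, which is intuitionistically derivable.
Assume \neg \neg \neg a and suppose a. Then \neg \neg a (double-negation introduction), contradicting \neg \neg \neg a. So \neg a.

Yes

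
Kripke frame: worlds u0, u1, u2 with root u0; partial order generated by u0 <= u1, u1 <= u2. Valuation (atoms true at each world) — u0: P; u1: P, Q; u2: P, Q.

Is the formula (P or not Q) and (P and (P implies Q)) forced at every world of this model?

Not every world: u0 does not force (P or not Q) and (P and (P implies Q)).
u0 does not force (P or not Q) and (P and (P implies Q)) since u0 fails P and (P implies Q).

No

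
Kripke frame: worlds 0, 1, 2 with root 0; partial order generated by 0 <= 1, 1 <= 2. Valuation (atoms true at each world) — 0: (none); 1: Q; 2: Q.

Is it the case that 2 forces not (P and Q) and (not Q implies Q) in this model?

2 forces not (P and Q) and (not Q implies Q) since 2 forces both conjuncts.

Yes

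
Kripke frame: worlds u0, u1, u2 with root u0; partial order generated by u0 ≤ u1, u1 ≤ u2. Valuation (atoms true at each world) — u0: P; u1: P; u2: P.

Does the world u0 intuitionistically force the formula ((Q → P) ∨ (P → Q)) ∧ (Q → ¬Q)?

u0 ⊩ ((Q → P) ∨ (P → Q)) ∧ (Q → ¬Q) since u0 forces both conjuncts.

Yes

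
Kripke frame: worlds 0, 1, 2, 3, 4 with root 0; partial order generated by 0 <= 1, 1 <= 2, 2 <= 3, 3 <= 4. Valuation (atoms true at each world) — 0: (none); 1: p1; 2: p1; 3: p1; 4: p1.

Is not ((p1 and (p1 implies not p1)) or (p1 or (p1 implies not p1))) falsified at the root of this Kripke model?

Yes

0 does not force not ((p1 and (p1 implies not p1)) or (p1 or (p1 implies not p1))) since 1 is accessible from 0 and 1 forces (p1 and (p1 implies not p1)) or (p1 or (p1 implies not p1)).
1 forces (p1 and (p1 implies not p1)) or (p1 or (p1 implies not p1)) via the disjunct p1 or (p1 implies not p1).
So the root 0 does not force not ((p1 and (p1 implies not p1)) or (p1 or (p1 implies not p1))); the model is a countermodel.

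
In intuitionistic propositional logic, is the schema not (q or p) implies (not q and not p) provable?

This is a constructively valid De Morgan direction (negated disjunction to conjunction of negations), which is intuitionistically derivable.
From not (q or p): if q held then q or p would, contradiction — so not q; similarly not p.

Yes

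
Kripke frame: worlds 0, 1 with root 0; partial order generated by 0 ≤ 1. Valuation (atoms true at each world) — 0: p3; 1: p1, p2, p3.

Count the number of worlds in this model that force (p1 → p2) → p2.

1

0: does not force it — 0 ⊮ (p1 → p2) → p2: already at 0 itself, 0 ⊩ p1 → p2 but 0 ⊮ p2.
1: forces it.
Worlds forcing the formula: {1}.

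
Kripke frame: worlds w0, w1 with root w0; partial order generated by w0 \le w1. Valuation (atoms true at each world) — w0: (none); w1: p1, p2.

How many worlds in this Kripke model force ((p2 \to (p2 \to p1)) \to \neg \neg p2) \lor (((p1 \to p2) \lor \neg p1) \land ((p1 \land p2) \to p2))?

2

w0: forces it.
w1: forces it.
Worlds forcing the formula: {w0, w1}.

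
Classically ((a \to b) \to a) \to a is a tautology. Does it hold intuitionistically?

No

This is Peirce's law, which is not intuitionistically valid.
A Kripke countermodel: worlds 0, 1; order generated by 0 \le 1; atoms true at each world — 0:{}; 1:{a}.
0 \nVdash ((a \to b) \to a) \to a: already at 0 itself, 0 \Vdash (a \to b) \to a but 0 \nVdash a.
0 lacks atom a, so 0 \nVdash a.
So the root 0 does not force the formula.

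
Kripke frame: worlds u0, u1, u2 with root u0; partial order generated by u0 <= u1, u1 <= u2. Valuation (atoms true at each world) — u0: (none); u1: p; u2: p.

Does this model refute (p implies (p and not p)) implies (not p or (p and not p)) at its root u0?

No

u0 forces (p implies (p and not p)) implies (not p or (p and not p)) vacuously: no world accessible from u0 forces the antecedent p implies (p and not p).
So the root u0 forces (p implies (p and not p)) implies (not p or (p and not p)); the model is not a countermodel.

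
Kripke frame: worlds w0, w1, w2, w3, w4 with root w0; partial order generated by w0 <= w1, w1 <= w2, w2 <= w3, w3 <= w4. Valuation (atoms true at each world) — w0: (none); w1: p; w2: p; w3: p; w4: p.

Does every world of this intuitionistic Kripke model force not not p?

w0 forces not not p: no world accessible from w0 forces not p.
Since the root w0 forces not not p and forcing is persistent (monotone upward), every world forces it.

Yes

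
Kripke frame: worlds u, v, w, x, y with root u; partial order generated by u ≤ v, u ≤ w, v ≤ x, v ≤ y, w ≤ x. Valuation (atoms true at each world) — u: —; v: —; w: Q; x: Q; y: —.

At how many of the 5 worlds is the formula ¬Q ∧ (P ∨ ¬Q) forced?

1

u: does not force it — u ⊮ ¬Q ∧ (P ∨ ¬Q) since u fails ¬Q.
v: does not force it.
w: does not force it.
x: does not force it.
y: forces it.
Worlds forcing the formula: {y}.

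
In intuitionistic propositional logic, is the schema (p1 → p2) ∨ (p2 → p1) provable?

No

This is the Gödel–Dummett linearity axiom, which is not intuitionistically valid.
A Kripke countermodel: worlds u, v, w; order generated by u ≤ v, u ≤ w; atoms true at each world — u:{}; v:{p1}; w:{p2}.
u ⊮ (p1 → p2) ∨ (p2 → p1): neither disjunct is forced at u.
u ⊮ p1 → p2: at the accessible world v, v ⊩ p1 but v ⊮ p2.
v lacks atom p2, so v ⊮ p2.
So the root u does not force the formula.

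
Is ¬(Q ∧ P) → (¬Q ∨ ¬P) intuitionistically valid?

No

This is the constructively invalid direction of De Morgan's law for conjunction, which is not intuitionistically valid.
A Kripke countermodel: worlds u, v, w; order generated by u ≤ v, u ≤ w; atoms true at each world — u:{}; v:{Q}; w:{P}.
u ⊮ ¬(Q ∧ P) → (¬Q ∨ ¬P): already at u itself, u ⊩ ¬(Q ∧ P) but u ⊮ ¬Q ∨ ¬P.
u ⊮ ¬Q ∨ ¬P: neither disjunct is forced at u.
u ⊮ ¬Q since v is accessible from u and v ⊩ Q.
So the root u does not force the formula.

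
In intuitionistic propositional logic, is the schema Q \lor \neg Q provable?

No

This is the law of excluded middle, which is not intuitionistically valid.
A Kripke countermodel: worlds w0, w1; order generated by w0 \le w1; atoms true at each world — w0:{}; w1:{Q}.
w0 \nVdash Q \lor \neg Q: neither disjunct is forced at w0.
w0 lacks atom Q, so w0 \nVdash Q.
So the root w0 does not force the formula.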